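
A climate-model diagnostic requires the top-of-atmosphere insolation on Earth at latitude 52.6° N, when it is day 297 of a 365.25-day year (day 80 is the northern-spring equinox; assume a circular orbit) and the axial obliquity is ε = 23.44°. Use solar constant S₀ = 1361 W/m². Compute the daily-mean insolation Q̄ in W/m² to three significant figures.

Q̄ ≈ 148 W/m²

Solar longitude: λ_s = 360° × (297 − 80)/365.25 = 213.881°.
sin δ = sin 23.44° × sin 213.881° = -0.22175, so δ = -12.812°.
cos H₀ = −tan(+52.6°) tan(-12.812°) = 0.2974, H₀ = 1.2688 rad.
Bracket: H₀ sin φ sin δ + cos φ cos δ sin H₀ = 1.2688×0.79441×-0.22175 + 0.60738×0.97510×0.95474 = -0.223512 + 0.565451 = 0.341939.
Q̄ = (S₀/π) × [bracket] = (1361/π) × 0.341939 = 148.1 W/m².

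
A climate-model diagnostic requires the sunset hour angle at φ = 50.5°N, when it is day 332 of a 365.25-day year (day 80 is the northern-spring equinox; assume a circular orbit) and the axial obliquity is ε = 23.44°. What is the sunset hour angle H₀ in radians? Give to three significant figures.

H₀ = 1.07 rad

Solar longitude: λ_s = 360° × (332 − 80)/365.25 = 248.378°.
sin δ = sin 23.44° × sin 248.378° = -0.36980, so δ = -21.703°.
cos H₀ = −tan φ · tan δ = −tan(+50.5°) × tan(-21.703°) = 0.4828, so H₀ = 1.0669 rad = 61.13°.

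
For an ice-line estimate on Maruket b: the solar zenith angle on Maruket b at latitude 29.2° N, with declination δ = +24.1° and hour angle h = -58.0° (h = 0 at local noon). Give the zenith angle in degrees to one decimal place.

θ_z = 51.6°

cos θ_z = sin φ sin δ + cos φ cos δ cos h = 0.199208 + 0.422257 = 0.621465.
θ_z = arccos(0.621465) = 51.6°.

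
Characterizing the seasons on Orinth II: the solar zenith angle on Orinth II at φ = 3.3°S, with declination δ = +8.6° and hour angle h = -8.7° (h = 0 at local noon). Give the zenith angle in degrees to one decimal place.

θ_z = 14.7°

cos θ_z = sin φ sin δ + cos φ cos δ cos h = -0.008608 + 0.975759 = 0.967151.
θ_z = arccos(0.967151) = 14.7°.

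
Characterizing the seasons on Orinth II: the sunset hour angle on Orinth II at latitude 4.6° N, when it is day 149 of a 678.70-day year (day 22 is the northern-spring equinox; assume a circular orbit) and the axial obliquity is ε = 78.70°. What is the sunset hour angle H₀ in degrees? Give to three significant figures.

Solar longitude: λ_s = 360° × (149 − 22)/678.70 = 67.364°.
sin δ = sin 78.70° × sin 67.364° = 0.90508, so δ = +64.834°.
cos H₀ = −tan φ · tan δ = −tan(+4.6°) × tan(+64.834°) = -0.1712, so H₀ = 1.7429 rad = 99.86°.

H₀ = 99.9°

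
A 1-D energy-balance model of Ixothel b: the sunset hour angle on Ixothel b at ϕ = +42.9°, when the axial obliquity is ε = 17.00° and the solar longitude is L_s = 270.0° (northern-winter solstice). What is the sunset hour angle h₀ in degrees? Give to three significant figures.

h₀ = 73.5°

Solar declination: sin δ = sin ε · sin L_s = sin 17.00° × sin 270.0° = -0.29237, so δ = -17.000°.
cos h₀ = −tan ϕ · tan δ = −tan(+42.9°) × tan(-17.000°) = 0.2841, so h₀ = 1.2827 rad = 73.49°.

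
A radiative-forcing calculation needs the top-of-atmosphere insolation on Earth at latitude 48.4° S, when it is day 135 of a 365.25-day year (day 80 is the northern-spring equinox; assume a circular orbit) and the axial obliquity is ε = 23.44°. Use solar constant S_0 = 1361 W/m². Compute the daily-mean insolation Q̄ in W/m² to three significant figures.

Q̄ ≈ 128 W/m²

Solar longitude: L_s = 360° × (135 − 80)/365.25 = 54.209°.
sin δ = sin 23.44° × sin 54.209° = 0.32267, so δ = +18.824°.
cos h₀ = −tan(-48.4°) tan(+18.824°) = 0.3840, h₀ = 1.1767 rad.
Bracket: h₀ sin ϕ sin δ + cos ϕ cos δ sin h₀ = 1.1767×-0.74780×0.32267 + 0.66393×0.94651×0.92335 = -0.283929 + 0.580248 = 0.296319.
Q̄ = (S_0/π) × [bracket] = (1361/π) × 0.296319 = 128.4 W/m².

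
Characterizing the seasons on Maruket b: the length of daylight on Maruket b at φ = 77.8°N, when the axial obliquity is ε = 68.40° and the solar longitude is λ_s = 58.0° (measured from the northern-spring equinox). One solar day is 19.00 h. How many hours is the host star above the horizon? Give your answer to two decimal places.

19.00 h

Solar declination: sin δ = sin ε · sin λ_s = sin 68.40° × sin 58.0° = 0.78850, so δ = +52.045°.
Sunrise equation: cos H₀ = −tan φ · tan δ = -5.9296 ≤ −1, so the host star never sets (polar day) and H₀ = π.
Daylight = 2H₀/(2π) × 19.00 h = (3.1416/π) × 19.00 = 19.00 h.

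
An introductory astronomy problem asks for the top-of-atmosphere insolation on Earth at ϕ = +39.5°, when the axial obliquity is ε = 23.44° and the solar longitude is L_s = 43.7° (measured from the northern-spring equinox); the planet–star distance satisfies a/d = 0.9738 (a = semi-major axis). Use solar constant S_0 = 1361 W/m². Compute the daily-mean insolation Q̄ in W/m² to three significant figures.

Q̄ ≈ 426 W/m²

Solar declination: sin δ = sin ε · sin L_s = sin 23.44° × sin 43.7° = 0.27483, so δ = +15.952°.
cos h₀ = −tan(+39.5°) tan(+15.952°) = -0.2356, h₀ = 1.8087 rad.
Bracket: h₀ sin ϕ sin δ + cos ϕ cos δ sin h₀ = 1.8087×0.63608×0.27483 + 0.77162×0.96149×0.97185 = 0.316186 + 0.721020 = 1.037206.
Inverse-square distance factor (a/d)² = 0.9738² = 0.948286.
Q̄ = (S_0/π) × 0.948286 × [bracket] = (1361/π) × 0.948286 × 1.037206 = 426.1 W/m².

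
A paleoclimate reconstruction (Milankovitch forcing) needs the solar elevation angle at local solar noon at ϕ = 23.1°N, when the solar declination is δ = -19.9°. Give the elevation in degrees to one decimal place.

47.0°

At local noon the hour angle is zero, so the zenith angle equals |ϕ − δ| = |+23.1° − (-19.900°)| = 43.000°.
Elevation = 90° − 43.000° = 47.0°.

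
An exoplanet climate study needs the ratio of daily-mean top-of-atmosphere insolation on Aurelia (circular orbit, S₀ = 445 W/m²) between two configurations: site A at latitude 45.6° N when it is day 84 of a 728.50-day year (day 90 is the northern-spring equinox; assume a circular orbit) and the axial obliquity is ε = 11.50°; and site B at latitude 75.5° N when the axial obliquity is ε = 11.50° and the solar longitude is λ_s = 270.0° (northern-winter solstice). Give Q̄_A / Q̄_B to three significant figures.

Q̄_A / Q̄_B ≈ 29.9

— Configuration A (φ=+45.6°):
Solar longitude: λ_s = 360° × (84 − 90)/728.50 = -2.965°, i.e. -2.965° + 360° = 357.035°.
sin δ = sin 11.50° × sin 357.035° = -0.01031, so δ = -0.591°.
cos H₀ = −tan(+45.6°) tan(-0.591°) = 0.0105, H₀ = 1.5603 rad.
Bracket: H₀ sin φ sin δ + cos φ cos δ sin H₀ = 1.5603×0.71447×-0.01031 + 0.69966×0.99995×0.99994 = -0.011493 + 0.699583 = 0.688090.
Q̄ = (S₀/π) × [bracket] = (445/π) × 0.688090 = 97.467 W/m².
— Configuration B (φ=+75.5°):
Solar declination: sin δ = sin ε · sin λ_s = sin 11.50° × sin 270.0° = -0.19937, so δ = -11.500°.
cos H₀ = −tan(+75.5°) tan(-11.500°) = 0.7867, H₀ = 0.6654 rad.
Bracket: H₀ sin φ sin δ + cos φ cos δ sin H₀ = 0.6654×0.96815×-0.19937 + 0.25038×0.97992×0.61735 = -0.128436 + 0.151468 = 0.023032.
Q̄ = (S₀/π) × [bracket] = (445/π) × 0.023032 = 3.2624 W/m².
Ratio Q̄_A / Q̄_B = 97.467 / 3.2624 = 29.88.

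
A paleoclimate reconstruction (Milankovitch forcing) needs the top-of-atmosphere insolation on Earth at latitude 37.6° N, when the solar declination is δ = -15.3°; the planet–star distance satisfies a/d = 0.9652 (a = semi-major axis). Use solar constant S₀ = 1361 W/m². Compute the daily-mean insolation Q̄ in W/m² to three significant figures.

cos H₀ = −tan(+37.6°) tan(-15.300°) = 0.2107, H₀ = 1.3585 rad.
Bracket: H₀ sin φ sin δ + cos φ cos δ sin H₀ = 1.3585×0.61015×-0.26387 + 0.79229×0.96456×0.97756 = -0.218719 + 0.747062 = 0.528343.
Inverse-square distance factor (a/d)² = 0.9652² = 0.931611.
Q̄ = (S₀/π) × 0.931611 × [bracket] = (1361/π) × 0.931611 × 0.528343 = 213.2 W/m².

Q̄ ≈ 213 W/m²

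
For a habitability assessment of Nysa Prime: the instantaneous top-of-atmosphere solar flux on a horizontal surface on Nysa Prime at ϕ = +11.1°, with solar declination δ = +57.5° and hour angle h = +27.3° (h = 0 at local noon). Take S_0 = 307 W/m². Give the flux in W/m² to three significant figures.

cos θ_z = sin ϕ sin δ + cos ϕ cos δ cos h = 0.162371 + 0.468522 = 0.630893.
Flux = S_0 · cos θ_z = 307 × 0.630893 = 193.7 W/m².

194 W/m²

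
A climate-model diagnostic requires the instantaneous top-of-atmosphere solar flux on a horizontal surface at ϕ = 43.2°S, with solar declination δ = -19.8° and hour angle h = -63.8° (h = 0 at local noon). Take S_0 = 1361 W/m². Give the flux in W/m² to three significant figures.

cos θ_z = sin ϕ sin δ + cos ϕ cos δ cos h = 0.231882 + 0.302817 = 0.534699.
Flux = S_0 · cos θ_z = 1361 × 0.534699 = 727.7 W/m².

728 W/m²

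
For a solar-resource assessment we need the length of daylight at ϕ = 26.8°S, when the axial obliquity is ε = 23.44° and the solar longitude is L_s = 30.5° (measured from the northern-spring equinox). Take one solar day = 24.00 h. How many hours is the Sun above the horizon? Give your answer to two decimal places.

11.20 h

Solar declination: sin δ = sin ε · sin L_s = sin 23.44° × sin 30.5° = 0.20189, so δ = +11.648°.
cos h₀ = −tan ϕ · tan δ = −tan(-26.8°) × tan(+11.648°) = 0.1041, so h₀ = 1.4665 rad = 84.02°.
Daylight = 2h₀/(2π) × 24.00 h = (1.4665/π) × 24.00 = 11.20 h.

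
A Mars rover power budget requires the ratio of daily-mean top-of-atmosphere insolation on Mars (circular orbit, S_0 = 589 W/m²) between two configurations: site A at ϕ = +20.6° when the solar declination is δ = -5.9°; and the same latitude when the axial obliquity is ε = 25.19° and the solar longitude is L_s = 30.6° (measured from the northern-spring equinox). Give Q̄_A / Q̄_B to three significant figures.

— Configuration A (ϕ=+20.6°):
cos h₀ = −tan(+20.6°) tan(-5.900°) = 0.0388, h₀ = 1.5319 rad.
Bracket: h₀ sin ϕ sin δ + cos ϕ cos δ sin h₀ = 1.5319×0.35184×-0.10279 + 0.93606×0.99470×0.99925 = -0.055402 + 0.930401 = 0.874999.
Q̄ = (S_0/π) × [bracket] = (589/π) × 0.874999 = 164.05 W/m².
— Configuration B (ϕ=+20.6°):
Solar declination: sin δ = sin ε · sin L_s = sin 25.19° × sin 30.6° = 0.21666, so δ = +12.513°.
cos h₀ = −tan(+20.6°) tan(+12.513°) = -0.0834, h₀ = 1.6543 rad.
Bracket: h₀ sin ϕ sin δ + cos ϕ cos δ sin h₀ = 1.6543×0.35184×0.21666 + 0.93606×0.97625×0.99651 = 0.126107 + 0.910639 = 1.036746.
Q̄ = (S_0/π) × [bracket] = (589/π) × 1.036746 = 194.37 W/m².
Ratio Q̄_A / Q̄_B = 164.05 / 194.37 = 0.8440.

Q̄_A / Q̄_B ≈ 0.844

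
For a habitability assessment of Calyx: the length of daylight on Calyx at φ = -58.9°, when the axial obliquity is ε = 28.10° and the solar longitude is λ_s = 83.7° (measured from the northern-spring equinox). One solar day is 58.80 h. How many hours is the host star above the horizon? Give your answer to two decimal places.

Solar declination: sin δ = sin ε · sin λ_s = sin 28.10° × sin 83.7° = 0.46817, so δ = +27.915°.
cos H₀ = −tan φ · tan δ = −tan(-58.9°) × tan(+27.915°) = 0.8783, so H₀ = 0.4985 rad = 28.56°.
Daylight = 2H₀/(2π) × 58.80 h = (0.4985/π) × 58.80 = 9.33 h.

9.33 h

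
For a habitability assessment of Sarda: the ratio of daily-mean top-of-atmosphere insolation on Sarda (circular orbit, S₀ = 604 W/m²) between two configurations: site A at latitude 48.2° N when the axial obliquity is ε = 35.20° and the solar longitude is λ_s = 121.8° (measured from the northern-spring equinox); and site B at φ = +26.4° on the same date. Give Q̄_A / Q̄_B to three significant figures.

Q̄_A / Q̄_B ≈ 1.10

— Configuration A (φ=+48.2°):
Solar declination: sin δ = sin ε · sin λ_s = sin 35.20° × sin 121.8° = 0.48991, so δ = +29.334°.
cos H₀ = −tan(+48.2°) tan(+29.334°) = -0.6285, H₀ = 2.2504 rad.
Bracket: H₀ sin φ sin δ + cos φ cos δ sin H₀ = 2.2504×0.74548×0.48991 + 0.66653×0.87178×0.77779 = 0.821887 + 0.451949 = 1.273836.
Q̄ = (S₀/π) × [bracket] = (604/π) × 1.273836 = 244.91 W/m².
— Configuration B (φ=+26.4°):
cos H₀ = −tan(+26.4°) tan(+29.334°) = -0.2790, H₀ = 1.8535 rad.
Bracket: H₀ sin φ sin δ + cos φ cos δ sin H₀ = 1.8535×0.44464×0.48991 + 0.89571×0.87178×0.96030 = 0.403755 + 0.749862 = 1.153617.
Q̄ = (S₀/π) × [bracket] = (604/π) × 1.153617 = 221.79 W/m².
Ratio Q̄_A / Q̄_B = 244.91 / 221.79 = 1.104.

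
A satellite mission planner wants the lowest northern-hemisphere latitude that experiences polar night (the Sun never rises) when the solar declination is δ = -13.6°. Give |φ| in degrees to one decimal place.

|φ| = 76.4°

Polar night requires cos H₀ = −tan φ tan δ ≥ 1, i.e. tan φ tan δ ≤ −1.
The boundary is |tan φ| · |tan δ| = 1, so |φ| = 90° − |δ| = 90° − 13.6° = 76.4° in the northern hemisphere.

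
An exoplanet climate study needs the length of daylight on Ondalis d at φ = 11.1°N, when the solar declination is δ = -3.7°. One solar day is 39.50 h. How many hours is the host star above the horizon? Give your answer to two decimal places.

cos H₀ = −tan φ · tan δ = −tan(+11.1°) × tan(-3.700°) = 0.0127, so H₀ = 1.5581 rad = 89.27°.
Daylight = 2H₀/(2π) × 39.50 h = (1.5581/π) × 39.50 = 19.59 h.

19.59 h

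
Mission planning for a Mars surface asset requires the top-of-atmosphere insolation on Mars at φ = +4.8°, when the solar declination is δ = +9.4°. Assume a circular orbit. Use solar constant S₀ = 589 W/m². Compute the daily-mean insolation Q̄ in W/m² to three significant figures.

cos H₀ = −tan(+4.8°) tan(+9.400°) = -0.0139, H₀ = 1.5847 rad.
Bracket: H₀ sin φ sin δ + cos φ cos δ sin H₀ = 1.5847×0.08368×0.16333 + 0.99649×0.98657×0.99990 = 0.021659 + 0.983009 = 1.004668.
Q̄ = (S₀/π) × [bracket] = (589/π) × 1.004668 = 188.4 W/m².

Q̄ ≈ 188 W/m²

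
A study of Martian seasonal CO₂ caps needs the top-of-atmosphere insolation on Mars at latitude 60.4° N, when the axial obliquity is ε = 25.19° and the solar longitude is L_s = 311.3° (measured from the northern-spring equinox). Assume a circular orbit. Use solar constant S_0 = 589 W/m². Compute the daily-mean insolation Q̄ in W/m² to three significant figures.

Q̄ ≈ 21.9 W/m²

Solar declination: sin δ = sin ε · sin L_s = sin 25.19° × sin 311.3° = -0.31975, so δ = -18.648°.
cos h₀ = −tan(+60.4°) tan(-18.648°) = 0.5941, h₀ = 0.9347 rad.
Bracket: h₀ sin ϕ sin δ + cos ϕ cos δ sin h₀ = 0.9347×0.86949×-0.31975 + 0.49394×0.94750×0.80442 = -0.259865 + 0.376475 = 0.116610.
Q̄ = (S_0/π) × [bracket] = (589/π) × 0.116610 = 21.86 W/m².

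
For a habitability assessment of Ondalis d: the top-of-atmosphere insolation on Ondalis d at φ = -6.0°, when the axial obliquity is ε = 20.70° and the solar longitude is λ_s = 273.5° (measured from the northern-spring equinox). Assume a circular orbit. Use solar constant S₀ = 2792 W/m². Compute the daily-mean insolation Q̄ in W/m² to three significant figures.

Q̄ ≈ 879 W/m²

Solar declination: sin δ = sin ε · sin λ_s = sin 20.70° × sin 273.5° = -0.35282, so δ = -20.660°.
cos H₀ = −tan(-6.0°) tan(-20.660°) = -0.0396, H₀ = 1.6104 rad.
Bracket: H₀ sin φ sin δ + cos φ cos δ sin H₀ = 1.6104×-0.10453×-0.35282 + 0.99452×0.93569×0.99921 = 0.059392 + 0.929827 = 0.989219.
Q̄ = (S₀/π) × [bracket] = (2792/π) × 0.989219 = 879.1 W/m².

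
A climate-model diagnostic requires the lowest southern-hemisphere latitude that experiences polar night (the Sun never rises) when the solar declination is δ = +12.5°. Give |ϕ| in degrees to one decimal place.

Polar night requires cos h₀ = −tan ϕ tan δ ≥ 1, i.e. tan ϕ tan δ ≤ −1.
The boundary is |tan ϕ| · |tan δ| = 1, so |ϕ| = 90° − |δ| = 90° − 12.5° = 77.5° in the southern hemisphere.

|ϕ| = 77.5°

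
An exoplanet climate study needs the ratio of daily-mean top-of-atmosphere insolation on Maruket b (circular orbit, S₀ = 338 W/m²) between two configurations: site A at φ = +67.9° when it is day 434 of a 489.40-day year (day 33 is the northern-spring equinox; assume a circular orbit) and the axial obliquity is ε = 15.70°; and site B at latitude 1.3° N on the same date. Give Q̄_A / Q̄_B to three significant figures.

Q̄_A / Q̄_B ≈ 0.0845

— Configuration A (φ=+67.9°):
Solar longitude: λ_s = 360° × (434 − 33)/489.40 = 294.973°.
sin δ = sin 15.70° × sin 294.973° = -0.24530, so δ = -14.200°.
cos H₀ = −tan(+67.9°) tan(-14.200°) = 0.6231, H₀ = 0.8980 rad.
Bracket: H₀ sin φ sin δ + cos φ cos δ sin H₀ = 0.8980×0.92653×-0.24530 + 0.37622×0.96945×0.78211 = -0.204095 + 0.285256 = 0.081161.
Q̄ = (S₀/π) × [bracket] = (338/π) × 0.081161 = 8.7320 W/m².
— Configuration B (φ=+1.3°):
cos H₀ = −tan(+1.3°) tan(-14.200°) = 0.0057, H₀ = 1.5651 rad.
Bracket: H₀ sin φ sin δ + cos φ cos δ sin H₀ = 1.5651×0.02269×-0.24530 + 0.99974×0.96945×0.99998 = -0.008711 + 0.969179 = 0.960468.
Q̄ = (S₀/π) × [bracket] = (338/π) × 0.960468 = 103.34 W/m².
Ratio Q̄_A / Q̄_B = 8.7320 / 103.34 = 0.08450.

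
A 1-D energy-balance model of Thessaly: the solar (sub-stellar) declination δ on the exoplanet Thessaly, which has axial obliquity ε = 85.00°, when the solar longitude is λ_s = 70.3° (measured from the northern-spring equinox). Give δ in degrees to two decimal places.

δ = +69.70°

sin δ = sin ε · sin λ_s = sin 85.00° × sin 70.3° = 0.937888.
δ = arcsin(0.937888) = +69.70°.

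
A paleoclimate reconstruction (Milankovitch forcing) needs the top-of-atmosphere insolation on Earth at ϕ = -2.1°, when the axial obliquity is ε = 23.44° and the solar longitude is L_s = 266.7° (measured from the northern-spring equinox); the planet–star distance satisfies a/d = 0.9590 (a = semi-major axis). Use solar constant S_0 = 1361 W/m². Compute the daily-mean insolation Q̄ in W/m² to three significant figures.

Q̄ ≈ 375 W/m²

Solar declination: sin δ = sin ε · sin L_s = sin 23.44° × sin 266.7° = -0.39713, so δ = -23.399°.
cos h₀ = −tan(-2.1°) tan(-23.399°) = -0.0159, h₀ = 1.5867 rad.
Bracket: h₀ sin ϕ sin δ + cos ϕ cos δ sin h₀ = 1.5867×-0.03664×-0.39713 + 0.99933×0.91776×0.99987 = 0.023088 + 0.917026 = 0.940114.
Inverse-square distance factor (a/d)² = 0.9590² = 0.919681.
Q̄ = (S_0/π) × 0.919681 × [bracket] = (1361/π) × 0.919681 × 0.940114 = 374.6 W/m².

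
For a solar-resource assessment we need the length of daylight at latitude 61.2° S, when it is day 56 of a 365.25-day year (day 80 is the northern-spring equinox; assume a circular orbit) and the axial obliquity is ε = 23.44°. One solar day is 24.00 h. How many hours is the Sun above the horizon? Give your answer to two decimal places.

Solar longitude: λ_s = 360° × (56 − 80)/365.25 = -23.655°, i.e. -23.655° + 360° = 336.345°.
sin δ = sin 23.44° × sin 336.345° = -0.15960, so δ = -9.184°.
cos H₀ = −tan φ · tan δ = −tan(-61.2°) × tan(-9.184°) = -0.2941, so H₀ = 1.8693 rad = 107.10°.
Daylight = 2H₀/(2π) × 24.00 h = (1.8693/π) × 24.00 = 14.28 h.

14.28 h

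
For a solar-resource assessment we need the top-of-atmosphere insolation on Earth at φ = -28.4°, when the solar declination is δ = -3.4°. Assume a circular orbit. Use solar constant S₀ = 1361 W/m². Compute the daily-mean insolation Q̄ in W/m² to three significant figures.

Q̄ ≈ 400 W/m²

cos H₀ = −tan(-28.4°) tan(-3.400°) = -0.0321, H₀ = 1.6029 rad.
Bracket: H₀ sin φ sin δ + cos φ cos δ sin H₀ = 1.6029×-0.47562×-0.05931 + 0.87965×0.99824×0.99948 = 0.045216 + 0.877645 = 0.922861.
Q̄ = (S₀/π) × [bracket] = (1361/π) × 0.922861 = 399.8 W/m².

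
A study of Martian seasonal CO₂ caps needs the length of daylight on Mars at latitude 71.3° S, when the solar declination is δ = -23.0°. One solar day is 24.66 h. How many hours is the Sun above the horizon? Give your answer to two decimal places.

Sunrise equation: cos H₀ = −tan φ · tan δ = -1.2541 ≤ −1, so the Sun never sets (polar day) and H₀ = π.
Daylight = 2H₀/(2π) × 24.66 h = (3.1416/π) × 24.66 = 24.66 h.

24.66 h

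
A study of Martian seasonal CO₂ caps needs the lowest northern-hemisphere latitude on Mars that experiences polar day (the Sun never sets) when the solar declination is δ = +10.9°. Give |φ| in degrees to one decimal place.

|φ| = 79.1°

Polar day requires cos H₀ = −tan φ tan δ ≤ −1, i.e. tan φ tan δ ≥ 1.
The boundary is |tan φ| · |tan δ| = 1, so |φ| = 90° − |δ| = 90° − 10.9° = 79.1° in the northern hemisphere.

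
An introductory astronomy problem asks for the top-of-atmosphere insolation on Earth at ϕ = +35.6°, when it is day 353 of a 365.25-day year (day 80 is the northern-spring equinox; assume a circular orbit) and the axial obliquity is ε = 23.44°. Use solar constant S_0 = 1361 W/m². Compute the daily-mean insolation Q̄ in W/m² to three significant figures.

Solar longitude: L_s = 360° × (353 − 80)/365.25 = 269.076°.
sin δ = sin 23.44° × sin 269.076° = -0.39774, so δ = -23.437°.
cos h₀ = −tan(+35.6°) tan(-23.437°) = 0.3104, h₀ = 1.2552 rad.
Bracket: h₀ sin ϕ sin δ + cos ϕ cos δ sin h₀ = 1.2552×0.58212×-0.39774 + 0.81310×0.91750×0.95062 = -0.290619 + 0.709181 = 0.418562.
Q̄ = (S_0/π) × [bracket] = (1361/π) × 0.418562 = 181.3 W/m².

Q̄ ≈ 181 W/m²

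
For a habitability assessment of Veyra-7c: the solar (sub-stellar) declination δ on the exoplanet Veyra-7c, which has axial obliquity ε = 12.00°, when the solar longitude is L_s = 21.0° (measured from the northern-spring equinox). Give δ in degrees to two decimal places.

δ = +4.27°

sin δ = sin ε · sin L_s = sin 12.00° × sin 21.0° = 0.074509.
δ = arcsin(0.074509) = +4.27°.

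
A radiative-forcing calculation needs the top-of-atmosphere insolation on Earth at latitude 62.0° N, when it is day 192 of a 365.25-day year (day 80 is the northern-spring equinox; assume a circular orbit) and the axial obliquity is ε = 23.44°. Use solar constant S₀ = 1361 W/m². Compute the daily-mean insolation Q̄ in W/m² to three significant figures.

Q̄ ≈ 470 W/m²

Solar longitude: λ_s = 360° × (192 − 80)/365.25 = 110.390°.
sin δ = sin 23.44° × sin 110.390° = 0.37286, so δ = +21.892°.
cos H₀ = −tan(+62.0°) tan(+21.892°) = -0.7558, H₀ = 2.4276 rad.
Bracket: H₀ sin φ sin δ + cos φ cos δ sin H₀ = 2.4276×0.88295×0.37286 + 0.46947×0.92789×0.65485 = 0.799207 + 0.285263 = 1.084470.
Q̄ = (S₀/π) × [bracket] = (1361/π) × 1.084470 = 469.8 W/m².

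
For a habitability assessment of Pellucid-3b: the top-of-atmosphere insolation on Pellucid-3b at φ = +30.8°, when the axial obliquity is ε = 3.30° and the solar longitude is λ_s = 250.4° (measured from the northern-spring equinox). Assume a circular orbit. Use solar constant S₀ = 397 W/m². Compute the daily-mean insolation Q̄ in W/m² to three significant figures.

Q̄ ≈ 103 W/m²

Solar declination: sin δ = sin ε · sin λ_s = sin 3.30° × sin 250.4° = -0.05423, so δ = -3.109°.
cos H₀ = −tan(+30.8°) tan(-3.109°) = 0.0324, H₀ = 1.5384 rad.
Bracket: H₀ sin φ sin δ + cos φ cos δ sin H₀ = 1.5384×0.51204×-0.05423 + 0.85896×0.99853×0.99948 = -0.042718 + 0.857251 = 0.814533.
Q̄ = (S₀/π) × [bracket] = (397/π) × 0.814533 = 102.9 W/m².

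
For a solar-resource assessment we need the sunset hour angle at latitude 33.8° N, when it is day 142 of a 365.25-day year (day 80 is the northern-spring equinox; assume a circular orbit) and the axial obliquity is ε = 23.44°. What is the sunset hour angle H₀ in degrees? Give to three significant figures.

H₀ = 104°

Solar longitude: λ_s = 360° × (142 − 80)/365.25 = 61.109°.
sin δ = sin 23.44° × sin 61.109° = 0.34828, so δ = +20.382°.
cos H₀ = −tan φ · tan δ = −tan(+33.8°) × tan(+20.382°) = -0.2487, so H₀ = 1.8222 rad = 104.40°.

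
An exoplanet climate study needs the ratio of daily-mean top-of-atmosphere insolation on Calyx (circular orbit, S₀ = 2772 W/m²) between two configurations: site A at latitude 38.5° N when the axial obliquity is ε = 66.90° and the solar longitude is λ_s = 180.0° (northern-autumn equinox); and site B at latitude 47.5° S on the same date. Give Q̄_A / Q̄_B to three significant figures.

Q̄_A / Q̄_B ≈ 1.16

— Configuration A (φ=+38.5°):
Solar declination: sin δ = sin ε · sin λ_s = sin 66.90° × sin 180.0° = 0.00000, so δ = +0.000°.
cos H₀ = −tan(+38.5°) tan(+0.000°) = -0.0000, H₀ = 1.5708 rad.
Bracket: H₀ sin φ sin δ + cos φ cos δ sin H₀ = 1.5708×0.62251×0.00000 + 0.78261×1.00000×1.00000 = 0.000000 + 0.782610 = 0.782610.
Q̄ = (S₀/π) × [bracket] = (2772/π) × 0.782610 = 690.54 W/m².
— Configuration B (φ=-47.5°):
cos H₀ = −tan(-47.5°) tan(+0.000°) = 0.0000, H₀ = 1.5708 rad.
Bracket: H₀ sin φ sin δ + cos φ cos δ sin H₀ = 1.5708×-0.73728×0.00000 + 0.67559×1.00000×1.00000 = -0.000000 + 0.675590 = 0.675590.
Q̄ = (S₀/π) × [bracket] = (2772/π) × 0.675590 = 596.11 W/m².
Ratio Q̄_A / Q̄_B = 690.54 / 596.11 = 1.158.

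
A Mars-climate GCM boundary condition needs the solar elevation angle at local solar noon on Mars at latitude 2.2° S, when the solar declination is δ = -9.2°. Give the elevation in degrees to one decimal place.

At local noon the hour angle is zero, so the zenith angle equals |φ − δ| = |-2.2° − (-9.200°)| = 7.000°.
Elevation = 90° − 7.000° = 83.0°.

83.0°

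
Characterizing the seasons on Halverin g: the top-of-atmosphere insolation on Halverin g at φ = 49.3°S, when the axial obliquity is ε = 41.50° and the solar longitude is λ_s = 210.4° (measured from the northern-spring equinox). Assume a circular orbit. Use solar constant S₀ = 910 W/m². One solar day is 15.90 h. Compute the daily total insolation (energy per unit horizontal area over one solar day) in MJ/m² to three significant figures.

17.7 MJ/m²

Solar declination: sin δ = sin ε · sin λ_s = sin 41.50° × sin 210.4° = -0.33531, so δ = -19.591°.
cos H₀ = −tan(-49.3°) tan(-19.591°) = -0.4138, H₀ = 1.9974 rad.
Bracket: H₀ sin φ sin δ + cos φ cos δ sin H₀ = 1.9974×-0.75813×-0.33531 + 0.65210×0.94211×0.91037 = 0.507756 + 0.559286 = 1.067042.
Q̄ = (S₀/π) × [bracket] = (910/π) × 1.067042 = 309.08 W/m².
Daily total = Q̄ × 15.90 h × 3600 s/h = 309.08 × 15.90 × 3600 / 10⁶ = 17.69 MJ/m².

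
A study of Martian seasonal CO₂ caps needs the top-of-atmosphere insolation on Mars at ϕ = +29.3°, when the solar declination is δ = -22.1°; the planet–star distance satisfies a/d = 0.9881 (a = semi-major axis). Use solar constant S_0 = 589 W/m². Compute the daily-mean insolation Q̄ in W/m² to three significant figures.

cos h₀ = −tan(+29.3°) tan(-22.100°) = 0.2279, h₀ = 1.3409 rad.
Bracket: h₀ sin ϕ sin δ + cos ϕ cos δ sin h₀ = 1.3409×0.48938×-0.37622 + 0.87207×0.92653×0.97369 = -0.246879 + 0.786741 = 0.539862.
Inverse-square distance factor (a/d)² = 0.9881² = 0.976342.
Q̄ = (S_0/π) × 0.976342 × [bracket] = (589/π) × 0.976342 × 0.539862 = 98.82 W/m².

Q̄ ≈ 98.8 W/m²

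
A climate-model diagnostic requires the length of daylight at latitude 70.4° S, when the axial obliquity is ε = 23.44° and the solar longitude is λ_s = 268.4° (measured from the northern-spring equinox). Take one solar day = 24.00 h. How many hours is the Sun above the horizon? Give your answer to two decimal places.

24.00 h

Solar declination: sin δ = sin ε · sin λ_s = sin 23.44° × sin 268.4° = -0.39763, so δ = -23.430°.
Sunrise equation: cos H₀ = −tan φ · tan δ = -1.2170 ≤ −1, so the Sun never sets (polar day) and H₀ = π.
Daylight = 2H₀/(2π) × 24.00 h = (3.1416/π) × 24.00 = 24.00 h.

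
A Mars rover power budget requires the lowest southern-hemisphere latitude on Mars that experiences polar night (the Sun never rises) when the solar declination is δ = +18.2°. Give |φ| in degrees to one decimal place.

Polar night requires cos H₀ = −tan φ tan δ ≥ 1, i.e. tan φ tan δ ≤ −1.
The boundary is |tan φ| · |tan δ| = 1, so |φ| = 90° − |δ| = 90° − 18.2° = 71.8° in the southern hemisphere.

|φ| = 71.8°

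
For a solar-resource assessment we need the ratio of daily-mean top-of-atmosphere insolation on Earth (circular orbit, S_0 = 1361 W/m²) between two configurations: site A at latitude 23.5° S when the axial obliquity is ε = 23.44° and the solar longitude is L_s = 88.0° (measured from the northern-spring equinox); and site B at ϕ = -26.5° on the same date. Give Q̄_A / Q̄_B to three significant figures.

— Configuration A (ϕ=-23.5°):
Solar declination: sin δ = sin ε · sin L_s = sin 23.44° × sin 88.0° = 0.39755, so δ = +23.425°.
cos h₀ = −tan(-23.5°) tan(+23.425°) = 0.1884, h₀ = 1.3813 rad.
Bracket: h₀ sin ϕ sin δ + cos ϕ cos δ sin h₀ = 1.3813×-0.39875×0.39755 + 0.91706×0.91758×0.98210 = -0.218968 + 0.826413 = 0.607445.
Q̄ = (S_0/π) × [bracket] = (1361/π) × 0.607445 = 263.16 W/m².
— Configuration B (ϕ=-26.5°):
cos h₀ = −tan(-26.5°) tan(+23.425°) = 0.2160, h₀ = 1.3531 rad.
Bracket: h₀ sin ϕ sin δ + cos ϕ cos δ sin h₀ = 1.3531×-0.44620×0.39755 + 0.89493×0.91758×0.97639 = -0.240022 + 0.801782 = 0.561760.
Q̄ = (S_0/π) × [bracket] = (1361/π) × 0.561760 = 243.37 W/m².
Ratio Q̄_A / Q̄_B = 263.16 / 243.37 = 1.081.

Q̄_A / Q̄_B ≈ 1.08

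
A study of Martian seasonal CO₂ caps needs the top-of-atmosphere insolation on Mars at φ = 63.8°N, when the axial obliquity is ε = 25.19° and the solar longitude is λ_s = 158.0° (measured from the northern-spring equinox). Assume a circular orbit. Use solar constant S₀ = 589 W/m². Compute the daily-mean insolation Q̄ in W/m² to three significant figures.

Solar declination: sin δ = sin ε · sin λ_s = sin 25.19° × sin 158.0° = 0.15944, so δ = +9.174°.
cos H₀ = −tan(+63.8°) tan(+9.174°) = -0.3282, H₀ = 1.9052 rad.
Bracket: H₀ sin φ sin δ + cos φ cos δ sin H₀ = 1.9052×0.89726×0.15944 + 0.44151×0.98721×0.94460 = 0.272556 + 0.411716 = 0.684272.
Q̄ = (S₀/π) × [bracket] = (589/π) × 0.684272 = 128.3 W/m².

Q̄ ≈ 128 W/m²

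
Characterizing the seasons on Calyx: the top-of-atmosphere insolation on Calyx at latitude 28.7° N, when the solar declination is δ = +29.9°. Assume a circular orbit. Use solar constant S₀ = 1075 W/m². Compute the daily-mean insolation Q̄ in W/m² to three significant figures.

cos H₀ = −tan(+28.7°) tan(+29.900°) = -0.3148, H₀ = 1.8911 rad.
Bracket: H₀ sin φ sin δ + cos φ cos δ sin H₀ = 1.8911×0.48022×0.49849 + 0.87715×0.86690×0.94915 = 0.452701 + 0.721735 = 1.174436.
Q̄ = (S₀/π) × [bracket] = (1075/π) × 1.174436 = 401.9 W/m².

Q̄ ≈ 402 W/m²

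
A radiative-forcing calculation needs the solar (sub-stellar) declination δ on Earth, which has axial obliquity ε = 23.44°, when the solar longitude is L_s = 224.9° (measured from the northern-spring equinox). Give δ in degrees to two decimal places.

sin δ = sin ε · sin L_s = sin 23.44° × sin 224.9° = -0.280788.
δ = arcsin(-0.280788) = -16.31°.

δ = -16.31°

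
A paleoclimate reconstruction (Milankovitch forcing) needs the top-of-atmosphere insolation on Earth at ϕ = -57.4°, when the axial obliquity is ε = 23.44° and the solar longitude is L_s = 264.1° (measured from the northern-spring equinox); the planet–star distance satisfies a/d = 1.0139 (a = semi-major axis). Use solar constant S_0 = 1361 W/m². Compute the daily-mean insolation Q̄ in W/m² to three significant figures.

Q̄ ≈ 506 W/m²

Solar declination: sin δ = sin ε · sin L_s = sin 23.44° × sin 264.1° = -0.39568, so δ = -23.308°.
cos h₀ = −tan(-57.4°) tan(-23.308°) = -0.6737, h₀ = 2.3100 rad.
Bracket: h₀ sin ϕ sin δ + cos ϕ cos δ sin h₀ = 2.3100×-0.84245×-0.39568 + 0.53877×0.91839×0.73901 = 0.770017 + 0.365663 = 1.135680.
Inverse-square distance factor (a/d)² = 1.0139² = 1.027993.
Q̄ = (S_0/π) × 1.027993 × [bracket] = (1361/π) × 1.027993 × 1.135680 = 505.8 W/m².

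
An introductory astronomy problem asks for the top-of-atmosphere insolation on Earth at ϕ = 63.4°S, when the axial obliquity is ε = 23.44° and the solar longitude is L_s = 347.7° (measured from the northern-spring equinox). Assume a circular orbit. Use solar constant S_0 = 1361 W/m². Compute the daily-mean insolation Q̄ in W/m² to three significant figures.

Q̄ ≈ 248 W/m²

Solar declination: sin δ = sin ε · sin L_s = sin 23.44° × sin 347.7° = -0.08474, so δ = -4.861°.
cos h₀ = −tan(-63.4°) tan(-4.861°) = -0.1698, h₀ = 1.7415 rad.
Bracket: h₀ sin ϕ sin δ + cos ϕ cos δ sin h₀ = 1.7415×-0.89415×-0.08474 + 0.44776×0.99640×0.98547 = 0.131954 + 0.439666 = 0.571620.
Q̄ = (S_0/π) × [bracket] = (1361/π) × 0.571620 = 247.6 W/m².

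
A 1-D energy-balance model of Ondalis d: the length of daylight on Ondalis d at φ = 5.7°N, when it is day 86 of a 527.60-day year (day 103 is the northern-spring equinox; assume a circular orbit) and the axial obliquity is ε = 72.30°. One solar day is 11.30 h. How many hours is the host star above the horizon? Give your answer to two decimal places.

Solar longitude: λ_s = 360° × (86 − 103)/527.60 = -11.600°, i.e. -11.600° + 360° = 348.400°.
sin δ = sin 72.30° × sin 348.400° = -0.19155, so δ = -11.044°.
cos H₀ = −tan φ · tan δ = −tan(+5.7°) × tan(-11.044°) = 0.0195, so H₀ = 1.5513 rad = 88.88°.
Daylight = 2H₀/(2π) × 11.30 h = (1.5513/π) × 11.30 = 5.58 h.

5.58 h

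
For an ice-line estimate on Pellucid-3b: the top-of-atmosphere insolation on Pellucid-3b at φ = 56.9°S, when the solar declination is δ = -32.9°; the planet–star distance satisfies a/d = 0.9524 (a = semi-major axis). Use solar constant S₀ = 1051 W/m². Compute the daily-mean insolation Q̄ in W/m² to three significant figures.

Q̄ ≈ 434 W/m²

cos H₀ = −tan(-56.9°) tan(-32.900°) = -0.9924, H₀ = 3.0181 rad.
Bracket: H₀ sin φ sin δ + cos φ cos δ sin H₀ = 3.0181×-0.83772×-0.54317 + 0.54610×0.83962×0.12316 = 1.373309 + 0.056471 = 1.429780.
Inverse-square distance factor (a/d)² = 0.9524² = 0.907066.
Q̄ = (S₀/π) × 0.907066 × [bracket] = (1051/π) × 0.907066 × 1.429780 = 433.9 W/m².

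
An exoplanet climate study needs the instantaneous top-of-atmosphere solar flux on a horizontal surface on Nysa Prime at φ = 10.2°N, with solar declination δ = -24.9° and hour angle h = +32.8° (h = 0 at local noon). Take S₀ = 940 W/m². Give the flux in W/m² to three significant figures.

cos θ_z = sin φ sin δ + cos φ cos δ cos h = -0.074559 + 0.750381 = 0.675822.
Flux = S₀ · cos θ_z = 940 × 0.675822 = 635.3 W/m².

635 W/m²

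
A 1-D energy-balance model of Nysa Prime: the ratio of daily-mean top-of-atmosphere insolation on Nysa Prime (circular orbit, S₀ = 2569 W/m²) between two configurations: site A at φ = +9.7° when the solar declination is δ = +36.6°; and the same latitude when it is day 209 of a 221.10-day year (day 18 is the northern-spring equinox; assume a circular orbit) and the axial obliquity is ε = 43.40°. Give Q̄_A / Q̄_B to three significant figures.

Q̄_A / Q̄_B ≈ 1.35

— Configuration A (φ=+9.7°):
cos H₀ = −tan(+9.7°) tan(+36.600°) = -0.1269, H₀ = 1.6981 rad.
Bracket: H₀ sin φ sin δ + cos φ cos δ sin H₀ = 1.6981×0.16849×0.59622 + 0.98570×0.80282×0.99191 = 0.170586 + 0.784938 = 0.955524.
Q̄ = (S₀/π) × [bracket] = (2569/π) × 0.955524 = 781.37 W/m².
— Configuration B (φ=+9.7°):
Solar longitude: λ_s = 360° × (209 − 18)/221.10 = 310.991°.
sin δ = sin 43.40° × sin 310.991° = -0.51863, so δ = -31.240°.
cos H₀ = −tan(+9.7°) tan(-31.240°) = 0.1037, H₀ = 1.4669 rad.
Bracket: H₀ sin φ sin δ + cos φ cos δ sin H₀ = 1.4669×0.16849×-0.51863 + 0.98570×0.85500×0.99461 = -0.128184 + 0.838231 = 0.710047.
Q̄ = (S₀/π) × [bracket] = (2569/π) × 0.710047 = 580.63 W/m².
Ratio Q̄_A / Q̄_B = 781.37 / 580.63 = 1.346.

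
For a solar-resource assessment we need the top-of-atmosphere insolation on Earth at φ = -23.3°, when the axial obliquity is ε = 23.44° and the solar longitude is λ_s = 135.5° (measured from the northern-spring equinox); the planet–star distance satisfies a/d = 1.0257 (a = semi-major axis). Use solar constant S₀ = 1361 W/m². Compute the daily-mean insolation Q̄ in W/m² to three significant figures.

Q̄ ≈ 326 W/m²

Solar declination: sin δ = sin ε · sin λ_s = sin 23.44° × sin 135.5° = 0.27881, so δ = +16.189°.
cos H₀ = −tan(-23.3°) tan(+16.189°) = 0.1250, H₀ = 1.4454 rad.
Bracket: H₀ sin φ sin δ + cos φ cos δ sin H₀ = 1.4454×-0.39555×0.27881 + 0.91845×0.96035×0.99215 = -0.159403 + 0.875109 = 0.715706.
Inverse-square distance factor (a/d)² = 1.0257² = 1.052060.
Q̄ = (S₀/π) × 1.052060 × [bracket] = (1361/π) × 1.052060 × 0.715706 = 326.2 W/m².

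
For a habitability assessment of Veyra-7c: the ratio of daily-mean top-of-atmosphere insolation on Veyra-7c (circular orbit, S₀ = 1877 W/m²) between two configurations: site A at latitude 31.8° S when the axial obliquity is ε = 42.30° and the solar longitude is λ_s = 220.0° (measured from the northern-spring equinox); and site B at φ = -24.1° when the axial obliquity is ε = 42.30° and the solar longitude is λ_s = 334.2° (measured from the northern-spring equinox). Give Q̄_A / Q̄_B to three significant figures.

Q̄_A / Q̄_B ≈ 1.08

— Configuration A (φ=-31.8°):
Solar declination: sin δ = sin ε · sin λ_s = sin 42.30° × sin 220.0° = -0.43260, so δ = -25.633°.
cos H₀ = −tan(-31.8°) tan(-25.633°) = -0.2975, H₀ = 1.8729 rad.
Bracket: H₀ sin φ sin δ + cos φ cos δ sin H₀ = 1.8729×-0.52696×-0.43260 + 0.84989×0.90158×0.95472 = 0.426952 + 0.731548 = 1.158500.
Q̄ = (S₀/π) × [bracket] = (1877/π) × 1.158500 = 692.17 W/m².
— Configuration B (φ=-24.1°):
Solar declination: sin δ = sin ε · sin λ_s = sin 42.30° × sin 334.2° = -0.29292, so δ = -17.033°.
cos H₀ = −tan(-24.1°) tan(-17.033°) = -0.1370, H₀ = 1.7083 rad.
Bracket: H₀ sin φ sin δ + cos φ cos δ sin H₀ = 1.7083×-0.40833×-0.29292 + 0.91283×0.95614×0.99057 = 0.204326 + 0.864563 = 1.068889.
Q̄ = (S₀/π) × [bracket] = (1877/π) × 1.068889 = 638.63 W/m².
Ratio Q̄_A / Q̄_B = 692.17 / 638.63 = 1.084.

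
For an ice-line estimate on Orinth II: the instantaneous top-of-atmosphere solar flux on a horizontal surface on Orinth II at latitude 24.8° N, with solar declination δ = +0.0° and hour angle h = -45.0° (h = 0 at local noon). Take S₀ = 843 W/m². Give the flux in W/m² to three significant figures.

cos θ_z = sin φ sin δ + cos φ cos δ cos h = 0.000000 + 0.641896 = 0.641896.
Flux = S₀ · cos θ_z = 843 × 0.641896 = 541.1 W/m².

541 W/m²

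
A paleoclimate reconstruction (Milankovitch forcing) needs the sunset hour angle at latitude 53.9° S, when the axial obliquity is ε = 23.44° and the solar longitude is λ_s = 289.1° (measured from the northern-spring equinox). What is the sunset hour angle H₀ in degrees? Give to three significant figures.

Solar declination: sin δ = sin ε · sin λ_s = sin 23.44° × sin 289.1° = -0.37589, so δ = -22.079°.
cos H₀ = −tan φ · tan δ = −tan(-53.9°) × tan(-22.079°) = -0.5563, so H₀ = 2.1607 rad = 123.80°.

H₀ = 124°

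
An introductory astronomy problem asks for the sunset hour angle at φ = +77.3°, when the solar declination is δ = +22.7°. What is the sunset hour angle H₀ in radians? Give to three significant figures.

H₀ = 3.14 rad

Sunrise equation: cos H₀ = −tan φ · tan δ = -1.8562 ≤ −1, so the Sun never sets (polar day) and H₀ = π.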